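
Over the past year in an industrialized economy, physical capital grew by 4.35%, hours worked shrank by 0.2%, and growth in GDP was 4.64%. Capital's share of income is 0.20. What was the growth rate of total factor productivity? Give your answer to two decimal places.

3.93%

Labor's share = 1 − 0.2 = 0.8.
Physical capital: 0.2 × 4.35 = 0.87 pp.
Hours worked: 0.8 × (-0.2) = -0.16 pp.
TFP growth = 4.64 − 0.71 = 3.93%.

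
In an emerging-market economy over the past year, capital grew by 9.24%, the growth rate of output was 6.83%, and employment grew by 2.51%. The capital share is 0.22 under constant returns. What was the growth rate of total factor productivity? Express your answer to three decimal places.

2.839%

Labor's share = 1 − 0.22 = 0.78.
Capital: 0.22 × 9.24 = 2.0328 pp.
Employment: 0.78 × 2.51 = 1.9578 pp.
TFP growth = 6.83 − 3.9906 = 2.8394%.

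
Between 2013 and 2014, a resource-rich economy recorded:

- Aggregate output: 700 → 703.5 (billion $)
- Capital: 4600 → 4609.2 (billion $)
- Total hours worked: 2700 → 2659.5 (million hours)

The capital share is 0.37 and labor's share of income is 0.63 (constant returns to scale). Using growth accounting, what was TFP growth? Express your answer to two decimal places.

1.37%

Aggregate output growth = (703.5 − 700) / 700 = 0.5%.
Capital growth = (4609.2 − 4600) / 4600 = 0.2%.
Total hours worked growth = (2659.5 − 2700) / 2700 = -1.5%.
Labor's share = 1 − 0.37 = 0.63.
Capital: 0.37 × 0.2 = 0.074 pp.
Total hours worked: 0.63 × (-1.5) = -0.945 pp.
TFP growth = 0.5 + 0.871 = 1.371%.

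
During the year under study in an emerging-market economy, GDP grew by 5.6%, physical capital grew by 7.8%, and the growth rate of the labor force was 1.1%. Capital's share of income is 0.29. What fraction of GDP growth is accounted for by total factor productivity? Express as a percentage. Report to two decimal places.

Labor's share = 1 − 0.29 = 0.71.
Physical capital: 0.29 × 7.8 = 2.262 pp.
The labor force: 0.71 × 1.1 = 0.781 pp.
TFP growth = 5.6 − 3.043 = 2.557%.
TFP share of growth = 2.557 / 5.6 × 100 = 45.6607%.

45.66%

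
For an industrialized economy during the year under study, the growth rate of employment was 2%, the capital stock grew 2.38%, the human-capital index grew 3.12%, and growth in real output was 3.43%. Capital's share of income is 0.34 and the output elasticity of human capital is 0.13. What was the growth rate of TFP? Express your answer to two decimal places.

TFP growth was 1.16%.

Labor's share = 1 − 0.34 − 0.13 = 0.53.
The capital stock: 0.34 × 2.38 = 0.8092 pp.
The human-capital index: 0.13 × 3.12 = 0.4056 pp.
Employment: 0.53 × 2 = 1.06 pp.
TFP growth = 3.43 − 2.2748 = 1.1552%.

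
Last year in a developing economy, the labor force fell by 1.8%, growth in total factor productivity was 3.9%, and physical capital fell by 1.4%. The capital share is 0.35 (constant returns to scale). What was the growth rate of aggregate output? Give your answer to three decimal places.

Labor's share = 1 − 0.35 = 0.65.
Physical capital: 0.35 × (-1.4) = -0.49 pp.
The labor force: 0.65 × (-1.8) = -1.17 pp.
Output growth = 3.9 + (-1.66) = 2.24%.

Aggregate output growth was 2.240%.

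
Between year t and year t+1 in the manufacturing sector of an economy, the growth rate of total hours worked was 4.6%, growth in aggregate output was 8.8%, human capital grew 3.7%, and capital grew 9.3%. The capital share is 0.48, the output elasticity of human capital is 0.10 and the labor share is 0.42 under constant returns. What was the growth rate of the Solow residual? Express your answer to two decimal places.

2.03%

Labor's share = 1 − 0.48 − 0.1 = 0.42.
Capital: 0.48 × 9.3 = 4.464 pp.
Human capital: 0.1 × 3.7 = 0.37 pp.
Total hours worked: 0.42 × 4.6 = 1.932 pp.
TFP growth = 8.8 − 6.766 = 2.034%.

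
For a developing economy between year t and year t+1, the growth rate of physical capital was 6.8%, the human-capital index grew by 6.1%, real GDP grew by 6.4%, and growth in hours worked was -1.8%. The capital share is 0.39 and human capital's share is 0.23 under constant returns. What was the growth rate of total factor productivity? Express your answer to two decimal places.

3.03%

Labor's share = 1 − 0.39 − 0.23 = 0.38.
Physical capital: 0.39 × 6.8 = 2.652 pp.
The human-capital index: 0.23 × 6.1 = 1.403 pp.
Hours worked: 0.38 × (-1.8) = -0.684 pp.
TFP growth = 6.4 − 3.371 = 3.029%.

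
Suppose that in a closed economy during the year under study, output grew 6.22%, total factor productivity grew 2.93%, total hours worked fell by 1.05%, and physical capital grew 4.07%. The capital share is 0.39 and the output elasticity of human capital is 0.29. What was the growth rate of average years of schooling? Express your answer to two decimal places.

Labor's share = 1 − 0.39 − 0.29 = 0.32.
gY = gA + 0.39×4.07 + 0.32×(-1.05) + 0.29×g.
0.29×g = 6.22 − 2.93 − 1.2513 = 2.0387.
g = 2.0387 / 0.29 = 7.03%.

Average years of schooling growth was 7.03%.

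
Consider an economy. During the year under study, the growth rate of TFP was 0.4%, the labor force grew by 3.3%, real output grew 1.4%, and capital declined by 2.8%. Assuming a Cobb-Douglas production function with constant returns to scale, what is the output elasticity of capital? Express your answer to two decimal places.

The output elasticity of capital is 0.38.

gY = gA + α·gK + (1−α)·gL, so gY − gA − gL = α(gK − gL).
1.4 − 0.4 − 3.3 = α × (-2.8 − 3.3).
-2.3 = -6.1 α, so α = 0.377.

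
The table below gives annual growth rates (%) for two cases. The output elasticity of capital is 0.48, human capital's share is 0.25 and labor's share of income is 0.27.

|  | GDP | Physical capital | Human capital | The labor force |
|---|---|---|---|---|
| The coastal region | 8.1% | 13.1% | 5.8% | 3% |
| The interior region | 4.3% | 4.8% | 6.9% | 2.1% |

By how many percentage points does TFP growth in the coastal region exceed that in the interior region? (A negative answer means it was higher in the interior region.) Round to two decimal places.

Labor's share = 1 − 0.48 − 0.25 = 0.27.
The coastal region: TFP = 8.1 − 6.288 − 1.45 − 0.81 = -0.448%.
The interior region: TFP = 4.3 − 2.304 − 1.725 − 0.567 = -0.296%.
Difference = -0.448 − (-0.296) = -0.152 pp.

-0.15 percentage points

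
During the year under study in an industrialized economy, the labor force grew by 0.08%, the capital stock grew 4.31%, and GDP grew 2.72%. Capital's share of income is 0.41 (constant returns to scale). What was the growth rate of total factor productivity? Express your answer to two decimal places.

Total factor productivity growth was 0.91%.

Labor's share = 1 − 0.41 = 0.59.
The capital stock: 0.41 × 4.31 = 1.7671 pp.
The labor force: 0.59 × 0.08 = 0.0472 pp.
TFP growth = 2.72 − 1.8143 = 0.9057%.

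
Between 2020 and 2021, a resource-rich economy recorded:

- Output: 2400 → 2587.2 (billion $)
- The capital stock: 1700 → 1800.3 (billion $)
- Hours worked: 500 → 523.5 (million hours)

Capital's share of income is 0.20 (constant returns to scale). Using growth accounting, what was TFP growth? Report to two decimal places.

TFP growth was 2.86%.

Output growth = (2587.2 − 2400) / 2400 = 7.8%.
The capital stock growth = (1800.3 − 1700) / 1700 = 5.9%.
Hours worked growth = (523.5 − 500) / 500 = 4.7%.
Labor's share = 1 − 0.2 = 0.8.
The capital stock: 0.2 × 5.9 = 1.18 pp.
Hours worked: 0.8 × 4.7 = 3.76 pp.
TFP growth = 7.8 − 4.94 = 2.86%.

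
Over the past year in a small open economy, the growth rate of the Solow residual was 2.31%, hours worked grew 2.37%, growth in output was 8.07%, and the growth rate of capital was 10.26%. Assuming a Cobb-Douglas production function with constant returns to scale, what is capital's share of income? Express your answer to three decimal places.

0.430

gY = gA + α·gK + (1−α)·gL, so gY − gA − gL = α(gK − gL).
8.07 − 2.31 − 2.37 = α × (10.26 − 2.37).
3.39 = 7.89 α, so α = 0.42966.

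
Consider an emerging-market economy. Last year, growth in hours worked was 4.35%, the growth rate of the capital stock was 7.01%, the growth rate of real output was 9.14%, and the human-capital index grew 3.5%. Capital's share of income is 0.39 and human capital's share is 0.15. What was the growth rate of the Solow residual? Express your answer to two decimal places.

Labor's share = 1 − 0.39 − 0.15 = 0.46.
The capital stock: 0.39 × 7.01 = 2.7339 pp.
The human-capital index: 0.15 × 3.5 = 0.525 pp.
Hours worked: 0.46 × 4.35 = 2.001 pp.
TFP growth = 9.14 − 5.2599 = 3.8801%.

3.88%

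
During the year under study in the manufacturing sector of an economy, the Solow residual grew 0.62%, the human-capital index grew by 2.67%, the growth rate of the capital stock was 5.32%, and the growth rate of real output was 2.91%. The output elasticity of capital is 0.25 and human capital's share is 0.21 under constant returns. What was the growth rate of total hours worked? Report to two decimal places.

0.74%

Labor's share = 1 − 0.25 − 0.21 = 0.54.
gY = gA + 0.25×5.32 + 0.21×2.67 + 0.54×g.
0.54×g = 2.91 − 0.62 − 1.8907 = 0.3993.
g = 0.3993 / 0.54 = 0.7394%.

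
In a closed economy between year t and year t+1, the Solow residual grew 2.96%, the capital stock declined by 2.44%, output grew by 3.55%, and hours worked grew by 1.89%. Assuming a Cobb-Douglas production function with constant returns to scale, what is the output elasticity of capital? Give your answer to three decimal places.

The output elasticity of capital is 0.300.

gY = gA + α·gK + (1−α)·gL, so gY − gA − gL = α(gK − gL).
3.55 − 2.96 − 1.89 = α × (-2.44 − 1.89).
-1.3 = -4.33 α, so α = 0.30023.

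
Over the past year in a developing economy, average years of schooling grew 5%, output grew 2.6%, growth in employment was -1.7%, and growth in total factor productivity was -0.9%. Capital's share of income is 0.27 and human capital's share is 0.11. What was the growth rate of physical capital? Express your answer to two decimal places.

Labor's share = 1 − 0.27 − 0.11 = 0.62.
gY = gA + 0.11×5 + 0.62×(-1.7) + 0.27×g.
0.27×g = 2.6 + 0.9 + 0.504 = 4.004.
g = 4.004 / 0.27 = 14.8296%.

14.83%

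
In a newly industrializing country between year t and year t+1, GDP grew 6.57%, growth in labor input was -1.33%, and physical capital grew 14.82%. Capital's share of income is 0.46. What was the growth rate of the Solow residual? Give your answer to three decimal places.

The Solow residual growth was 0.471%.

Labor's share = 1 − 0.46 = 0.54.
Physical capital: 0.46 × 14.82 = 6.8172 pp.
Labor input: 0.54 × (-1.33) = -0.7182 pp.
TFP growth = 6.57 − 6.099 = 0.471%.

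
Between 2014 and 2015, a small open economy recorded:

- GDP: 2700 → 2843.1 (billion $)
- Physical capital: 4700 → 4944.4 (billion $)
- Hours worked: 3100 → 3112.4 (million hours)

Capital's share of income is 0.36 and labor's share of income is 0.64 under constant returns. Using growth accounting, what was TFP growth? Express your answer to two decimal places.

TFP grew 3.17%.

GDP growth = (2843.1 − 2700) / 2700 = 5.3%.
Physical capital growth = (4944.4 − 4700) / 4700 = 5.2%.
Hours worked growth = (3112.4 − 3100) / 3100 = 0.4%.
Labor's share = 1 − 0.36 = 0.64.
Physical capital: 0.36 × 5.2 = 1.872 pp.
Hours worked: 0.64 × 0.4 = 0.256 pp.
TFP growth = 5.3 − 2.128 = 3.172%.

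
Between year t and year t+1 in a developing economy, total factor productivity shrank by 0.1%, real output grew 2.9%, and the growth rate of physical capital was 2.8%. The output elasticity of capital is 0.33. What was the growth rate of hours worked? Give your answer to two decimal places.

Labor's share = 1 − 0.33 = 0.67.
gY = gA + 0.33×2.8 + 0.67×g.
0.67×g = 2.9 + 0.1 − 0.924 = 2.076.
g = 2.076 / 0.67 = 3.0985%.

3.10%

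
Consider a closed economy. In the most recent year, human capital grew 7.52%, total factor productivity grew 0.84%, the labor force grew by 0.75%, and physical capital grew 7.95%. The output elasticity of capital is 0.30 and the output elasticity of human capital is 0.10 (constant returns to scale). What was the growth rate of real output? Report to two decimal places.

Labor's share = 1 − 0.3 − 0.1 = 0.6.
Physical capital: 0.3 × 7.95 = 2.385 pp.
Human capital: 0.1 × 7.52 = 0.752 pp.
The labor force: 0.6 × 0.75 = 0.45 pp.
Output growth = 0.84 + 3.587 = 4.427%.

4.43%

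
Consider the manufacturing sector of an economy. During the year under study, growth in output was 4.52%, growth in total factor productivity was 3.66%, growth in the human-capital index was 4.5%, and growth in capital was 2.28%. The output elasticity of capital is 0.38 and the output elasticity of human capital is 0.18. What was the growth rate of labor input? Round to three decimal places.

Labor's share = 1 − 0.38 − 0.18 = 0.44.
gY = gA + 0.38×2.28 + 0.18×4.5 + 0.44×g.
0.44×g = 4.52 − 3.66 − 1.6764 = -0.8164.
g = -0.8164 / 0.44 = -1.85545%.

-1.855%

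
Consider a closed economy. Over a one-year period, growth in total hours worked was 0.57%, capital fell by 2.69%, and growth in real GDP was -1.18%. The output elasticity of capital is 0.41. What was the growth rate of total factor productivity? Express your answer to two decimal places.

-0.41%

Labor's share = 1 − 0.41 = 0.59.
Capital: 0.41 × (-2.69) = -1.1029 pp.
Total hours worked: 0.59 × 0.57 = 0.3363 pp.
TFP growth = -1.18 + 0.7666 = -0.4134%.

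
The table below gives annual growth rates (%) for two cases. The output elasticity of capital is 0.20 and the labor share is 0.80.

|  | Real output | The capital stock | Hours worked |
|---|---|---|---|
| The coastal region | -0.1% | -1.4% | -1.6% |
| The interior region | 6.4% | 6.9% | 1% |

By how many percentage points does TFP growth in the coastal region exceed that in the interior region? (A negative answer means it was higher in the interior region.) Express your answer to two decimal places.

-2.76 percentage points

Labor's share = 1 − 0.2 = 0.8.
The coastal region: TFP = -0.1 + 0.28 + 1.28 = 1.46%.
The interior region: TFP = 6.4 − 1.38 − 0.8 = 4.22%.
Difference = 1.46 − (4.22) = -2.76 pp.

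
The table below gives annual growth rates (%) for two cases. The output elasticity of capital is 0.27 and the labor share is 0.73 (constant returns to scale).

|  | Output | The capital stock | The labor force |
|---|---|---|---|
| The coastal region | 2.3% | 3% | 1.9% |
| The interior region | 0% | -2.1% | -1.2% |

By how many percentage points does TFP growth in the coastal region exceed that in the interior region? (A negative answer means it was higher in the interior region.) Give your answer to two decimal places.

-1.34 percentage points

Labor's share = 1 − 0.27 = 0.73.
The coastal region: TFP = 2.3 − 0.81 − 1.387 = 0.103%.
The interior region: TFP = 0 + 0.567 + 0.876 = 1.443%.
Difference = 0.103 − (1.443) = -1.34 pp.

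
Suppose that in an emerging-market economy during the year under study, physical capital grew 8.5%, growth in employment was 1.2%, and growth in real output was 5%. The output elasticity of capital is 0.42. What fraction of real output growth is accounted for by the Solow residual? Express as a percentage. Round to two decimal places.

Labor's share = 1 − 0.42 = 0.58.
Physical capital: 0.42 × 8.5 = 3.57 pp.
Employment: 0.58 × 1.2 = 0.696 pp.
TFP growth = 5 − 4.266 = 0.734%.
TFP share of growth = 0.734 / 5 × 100 = 14.68%.

The Solow residual accounted for 14.68% of growth.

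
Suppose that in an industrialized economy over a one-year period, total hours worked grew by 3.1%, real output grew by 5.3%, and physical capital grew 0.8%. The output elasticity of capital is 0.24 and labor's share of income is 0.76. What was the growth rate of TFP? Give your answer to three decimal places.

Labor's share = 1 − 0.24 = 0.76.
Physical capital: 0.24 × 0.8 = 0.192 pp.
Total hours worked: 0.76 × 3.1 = 2.356 pp.
TFP growth = 5.3 − 2.548 = 2.752%.

2.752%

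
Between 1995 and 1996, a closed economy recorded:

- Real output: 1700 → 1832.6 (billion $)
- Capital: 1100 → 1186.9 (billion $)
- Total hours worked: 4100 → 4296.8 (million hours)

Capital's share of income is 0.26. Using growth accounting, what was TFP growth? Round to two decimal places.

Real output growth = (1832.6 − 1700) / 1700 = 7.8%.
Capital growth = (1186.9 − 1100) / 1100 = 7.9%.
Total hours worked growth = (4296.8 − 4100) / 4100 = 4.8%.
Labor's share = 1 − 0.26 = 0.74.
Capital: 0.26 × 7.9 = 2.054 pp.
Total hours worked: 0.74 × 4.8 = 3.552 pp.
TFP growth = 7.8 − 5.606 = 2.194%.

TFP growth was 2.19%.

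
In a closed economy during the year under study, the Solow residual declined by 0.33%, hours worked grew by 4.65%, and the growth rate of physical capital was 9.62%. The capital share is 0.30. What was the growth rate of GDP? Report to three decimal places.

5.811%

Labor's share = 1 − 0.3 = 0.7.
Physical capital: 0.3 × 9.62 = 2.886 pp.
Hours worked: 0.7 × 4.65 = 3.255 pp.
Output growth = -0.33 + 6.141 = 5.811%.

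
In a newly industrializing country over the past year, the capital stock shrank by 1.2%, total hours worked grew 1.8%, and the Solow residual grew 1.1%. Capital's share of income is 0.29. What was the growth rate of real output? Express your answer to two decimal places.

2.03%

Labor's share = 1 − 0.29 = 0.71.
The capital stock: 0.29 × (-1.2) = -0.348 pp.
Total hours worked: 0.71 × 1.8 = 1.278 pp.
Output growth = 1.1 + 0.93 = 2.03%.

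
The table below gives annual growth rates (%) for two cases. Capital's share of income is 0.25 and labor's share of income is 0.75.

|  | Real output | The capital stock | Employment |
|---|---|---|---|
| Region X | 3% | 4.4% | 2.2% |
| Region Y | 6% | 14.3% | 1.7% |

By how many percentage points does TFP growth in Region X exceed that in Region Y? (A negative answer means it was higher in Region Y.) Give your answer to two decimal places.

-0.90 percentage points

Labor's share = 1 − 0.25 = 0.75.
Region X: TFP = 3 − 1.1 − 1.65 = 0.25%.
Region Y: TFP = 6 − 3.575 − 1.275 = 1.15%.
Difference = 0.25 − (1.15) = -0.9 pp.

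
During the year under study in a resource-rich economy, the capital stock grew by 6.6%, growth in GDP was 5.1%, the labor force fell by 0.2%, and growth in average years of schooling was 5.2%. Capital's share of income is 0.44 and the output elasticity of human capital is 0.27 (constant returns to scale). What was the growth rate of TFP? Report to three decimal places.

0.850%

Labor's share = 1 − 0.44 − 0.27 = 0.29.
The capital stock: 0.44 × 6.6 = 2.904 pp.
Average years of schooling: 0.27 × 5.2 = 1.404 pp.
The labor force: 0.29 × (-0.2) = -0.058 pp.
TFP growth = 5.1 − 4.25 = 0.85%.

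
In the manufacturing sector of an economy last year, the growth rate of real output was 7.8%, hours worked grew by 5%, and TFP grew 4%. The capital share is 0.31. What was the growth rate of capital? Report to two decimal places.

Labor's share = 1 − 0.31 = 0.69.
gY = gA + 0.69×5 + 0.31×g.
0.31×g = 7.8 − 4 − 3.45 = 0.35.
g = 0.35 / 0.31 = 1.129%.

1.13%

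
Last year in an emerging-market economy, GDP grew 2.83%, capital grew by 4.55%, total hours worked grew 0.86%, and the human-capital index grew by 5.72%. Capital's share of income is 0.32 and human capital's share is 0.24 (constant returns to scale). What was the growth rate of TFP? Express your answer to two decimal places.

Labor's share = 1 − 0.32 − 0.24 = 0.44.
Capital: 0.32 × 4.55 = 1.456 pp.
The human-capital index: 0.24 × 5.72 = 1.3728 pp.
Total hours worked: 0.44 × 0.86 = 0.3784 pp.
TFP growth = 2.83 − 3.2072 = -0.3772%.

-0.38%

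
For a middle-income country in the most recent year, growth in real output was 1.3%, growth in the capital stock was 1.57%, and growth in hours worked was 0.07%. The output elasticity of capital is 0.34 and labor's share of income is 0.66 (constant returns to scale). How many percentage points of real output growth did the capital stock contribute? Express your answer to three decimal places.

Contribution = share × growth = 0.34 × 1.57 = 0.5338 pp.

0.534 percentage points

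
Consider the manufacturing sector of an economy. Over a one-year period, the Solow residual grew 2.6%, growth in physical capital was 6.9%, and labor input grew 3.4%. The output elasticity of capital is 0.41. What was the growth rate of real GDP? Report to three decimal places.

Real GDP grew 7.435%.

Labor's share = 1 − 0.41 = 0.59.
Physical capital: 0.41 × 6.9 = 2.829 pp.
Labor input: 0.59 × 3.4 = 2.006 pp.
Output growth = 2.6 + 4.835 = 7.435%.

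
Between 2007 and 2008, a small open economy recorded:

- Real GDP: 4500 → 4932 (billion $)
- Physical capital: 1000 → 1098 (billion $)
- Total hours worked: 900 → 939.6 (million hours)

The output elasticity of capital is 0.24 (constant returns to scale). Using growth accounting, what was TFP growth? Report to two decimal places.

Real GDP growth = (4932 − 4500) / 4500 = 9.6%.
Physical capital growth = (1098 − 1000) / 1000 = 9.8%.
Total hours worked growth = (939.6 − 900) / 900 = 4.4%.
Labor's share = 1 − 0.24 = 0.76.
Physical capital: 0.24 × 9.8 = 2.352 pp.
Total hours worked: 0.76 × 4.4 = 3.344 pp.
TFP growth = 9.6 − 5.696 = 3.904%.

3.90%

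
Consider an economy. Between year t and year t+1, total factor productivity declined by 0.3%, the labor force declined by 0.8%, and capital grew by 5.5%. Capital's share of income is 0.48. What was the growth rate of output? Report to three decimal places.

Labor's share = 1 − 0.48 = 0.52.
Capital: 0.48 × 5.5 = 2.64 pp.
The labor force: 0.52 × (-0.8) = -0.416 pp.
Output growth = -0.3 + 2.224 = 1.924%.

Output growth was 1.924%.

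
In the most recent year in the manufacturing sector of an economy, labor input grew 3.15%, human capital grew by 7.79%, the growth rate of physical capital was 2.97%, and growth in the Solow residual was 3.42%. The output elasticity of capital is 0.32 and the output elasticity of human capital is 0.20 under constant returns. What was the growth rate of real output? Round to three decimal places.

7.440%

Labor's share = 1 − 0.32 − 0.2 = 0.48.
Physical capital: 0.32 × 2.97 = 0.9504 pp.
Human capital: 0.2 × 7.79 = 1.558 pp.
Labor input: 0.48 × 3.15 = 1.512 pp.
Output growth = 3.42 + 4.0204 = 7.4404%.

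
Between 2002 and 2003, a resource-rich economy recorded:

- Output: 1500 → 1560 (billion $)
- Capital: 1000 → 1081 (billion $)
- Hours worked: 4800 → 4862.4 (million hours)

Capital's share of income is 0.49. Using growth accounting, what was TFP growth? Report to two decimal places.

-0.63%

Output growth = (1560 − 1500) / 1500 = 4%.
Capital growth = (1081 − 1000) / 1000 = 8.1%.
Hours worked growth = (4862.4 − 4800) / 4800 = 1.3%.
Labor's share = 1 − 0.49 = 0.51.
Capital: 0.49 × 8.1 = 3.969 pp.
Hours worked: 0.51 × 1.3 = 0.663 pp.
TFP growth = 4 − 4.632 = -0.632%.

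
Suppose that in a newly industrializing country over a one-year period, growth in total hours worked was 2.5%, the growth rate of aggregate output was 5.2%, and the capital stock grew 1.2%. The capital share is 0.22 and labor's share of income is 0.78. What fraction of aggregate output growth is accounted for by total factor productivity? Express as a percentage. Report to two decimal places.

57.42%

Labor's share = 1 − 0.22 = 0.78.
The capital stock: 0.22 × 1.2 = 0.264 pp.
Total hours worked: 0.78 × 2.5 = 1.95 pp.
TFP growth = 5.2 − 2.214 = 2.986%.
TFP share of growth = 2.986 / 5.2 × 100 = 57.4231%.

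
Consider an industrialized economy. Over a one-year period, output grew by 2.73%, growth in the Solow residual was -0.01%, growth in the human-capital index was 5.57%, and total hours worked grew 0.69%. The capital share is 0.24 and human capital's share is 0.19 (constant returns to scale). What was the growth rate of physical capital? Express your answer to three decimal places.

5.368%

Labor's share = 1 − 0.24 − 0.19 = 0.57.
gY = gA + 0.19×5.57 + 0.57×0.69 + 0.24×g.
0.24×g = 2.73 + 0.01 − 1.4516 = 1.2884.
g = 1.2884 / 0.24 = 5.36833%.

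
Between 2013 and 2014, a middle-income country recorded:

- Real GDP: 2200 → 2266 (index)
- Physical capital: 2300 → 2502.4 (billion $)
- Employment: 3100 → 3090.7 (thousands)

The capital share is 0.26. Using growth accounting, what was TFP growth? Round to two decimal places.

TFP grew 0.93%.

Real GDP growth = (2266 − 2200) / 2200 = 3%.
Physical capital growth = (2502.4 − 2300) / 2300 = 8.8%.
Employment growth = (3090.7 − 3100) / 3100 = -0.3%.
Labor's share = 1 − 0.26 = 0.74.
Physical capital: 0.26 × 8.8 = 2.288 pp.
Employment: 0.74 × (-0.3) = -0.222 pp.
TFP growth = 3 − 2.066 = 0.934%.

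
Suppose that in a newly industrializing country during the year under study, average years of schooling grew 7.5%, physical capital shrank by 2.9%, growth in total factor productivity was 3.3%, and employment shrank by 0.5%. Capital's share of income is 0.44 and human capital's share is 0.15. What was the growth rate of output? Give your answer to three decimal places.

Labor's share = 1 − 0.44 − 0.15 = 0.41.
Physical capital: 0.44 × (-2.9) = -1.276 pp.
Average years of schooling: 0.15 × 7.5 = 1.125 pp.
Employment: 0.41 × (-0.5) = -0.205 pp.
Output growth = 3.3 + (-0.356) = 2.944%.

2.944%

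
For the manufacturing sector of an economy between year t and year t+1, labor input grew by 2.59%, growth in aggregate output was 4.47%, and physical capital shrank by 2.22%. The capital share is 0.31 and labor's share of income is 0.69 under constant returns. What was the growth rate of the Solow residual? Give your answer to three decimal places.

3.371%

Labor's share = 1 − 0.31 = 0.69.
Physical capital: 0.31 × (-2.22) = -0.6882 pp.
Labor input: 0.69 × 2.59 = 1.7871 pp.
TFP growth = 4.47 − 1.0989 = 3.3711%.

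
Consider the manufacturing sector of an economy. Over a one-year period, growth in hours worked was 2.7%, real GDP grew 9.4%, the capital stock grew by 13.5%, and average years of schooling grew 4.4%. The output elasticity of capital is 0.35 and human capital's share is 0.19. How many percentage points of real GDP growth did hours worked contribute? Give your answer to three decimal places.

Labor's share = 1 − 0.35 − 0.19 = 0.46.
Contribution = share × growth = 0.46 × 2.7 = 1.242 pp.

1.242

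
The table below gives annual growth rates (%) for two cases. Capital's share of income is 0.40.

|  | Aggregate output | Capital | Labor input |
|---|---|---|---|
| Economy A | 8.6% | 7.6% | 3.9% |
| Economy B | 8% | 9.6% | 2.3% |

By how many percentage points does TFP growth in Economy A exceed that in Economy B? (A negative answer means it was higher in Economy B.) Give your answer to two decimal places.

0.44 percentage points

Labor's share = 1 − 0.4 = 0.6.
Economy A: TFP = 8.6 − 3.04 − 2.34 = 3.22%.
Economy B: TFP = 8 − 3.84 − 1.38 = 2.78%.
Difference = 3.22 − (2.78) = 0.44 pp.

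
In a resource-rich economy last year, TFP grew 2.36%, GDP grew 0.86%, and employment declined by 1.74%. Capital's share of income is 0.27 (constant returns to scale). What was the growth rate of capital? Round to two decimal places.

-0.85%

Labor's share = 1 − 0.27 = 0.73.
gY = gA + 0.73×(-1.74) + 0.27×g.
0.27×g = 0.86 − 2.36 + 1.2702 = -0.2298.
g = -0.2298 / 0.27 = -0.8511%.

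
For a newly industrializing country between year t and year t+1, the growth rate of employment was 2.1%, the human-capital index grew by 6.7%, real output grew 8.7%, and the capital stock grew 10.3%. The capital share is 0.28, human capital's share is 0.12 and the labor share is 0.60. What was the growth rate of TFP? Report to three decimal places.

Labor's share = 1 − 0.28 − 0.12 = 0.6.
The capital stock: 0.28 × 10.3 = 2.884 pp.
The human-capital index: 0.12 × 6.7 = 0.804 pp.
Employment: 0.6 × 2.1 = 1.26 pp.
TFP growth = 8.7 − 4.948 = 3.752%.

3.752%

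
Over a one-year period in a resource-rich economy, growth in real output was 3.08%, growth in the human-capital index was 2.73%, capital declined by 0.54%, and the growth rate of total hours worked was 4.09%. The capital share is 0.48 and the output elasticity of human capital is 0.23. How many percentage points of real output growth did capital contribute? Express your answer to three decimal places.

-0.259 percentage points

Contribution = share × growth = 0.48 × (-0.54) = -0.2592 pp.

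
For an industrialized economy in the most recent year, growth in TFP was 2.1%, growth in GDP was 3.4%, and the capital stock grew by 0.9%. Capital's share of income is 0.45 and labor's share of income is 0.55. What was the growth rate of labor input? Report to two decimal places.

1.63%

Labor's share = 1 − 0.45 = 0.55.
gY = gA + 0.45×0.9 + 0.55×g.
0.55×g = 3.4 − 2.1 − 0.405 = 0.895.
g = 0.895 / 0.55 = 1.6273%.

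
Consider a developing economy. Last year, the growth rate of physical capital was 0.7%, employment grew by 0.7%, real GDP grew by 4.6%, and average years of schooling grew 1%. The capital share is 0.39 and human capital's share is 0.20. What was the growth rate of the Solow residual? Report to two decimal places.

Labor's share = 1 − 0.39 − 0.2 = 0.41.
Physical capital: 0.39 × 0.7 = 0.273 pp.
Average years of schooling: 0.2 × 1 = 0.2 pp.
Employment: 0.41 × 0.7 = 0.287 pp.
TFP growth = 4.6 − 0.76 = 3.84%.

3.84%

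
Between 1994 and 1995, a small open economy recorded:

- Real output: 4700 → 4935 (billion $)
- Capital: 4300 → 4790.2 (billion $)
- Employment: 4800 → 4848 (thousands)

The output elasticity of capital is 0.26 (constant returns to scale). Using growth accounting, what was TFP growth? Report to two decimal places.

1.30%

Real output growth = (4935 − 4700) / 4700 = 5%.
Capital growth = (4790.2 − 4300) / 4300 = 11.4%.
Employment growth = (4848 − 4800) / 4800 = 1%.
Labor's share = 1 − 0.26 = 0.74.
Capital: 0.26 × 11.4 = 2.964 pp.
Employment: 0.74 × 1 = 0.74 pp.
TFP growth = 5 − 3.704 = 1.296%.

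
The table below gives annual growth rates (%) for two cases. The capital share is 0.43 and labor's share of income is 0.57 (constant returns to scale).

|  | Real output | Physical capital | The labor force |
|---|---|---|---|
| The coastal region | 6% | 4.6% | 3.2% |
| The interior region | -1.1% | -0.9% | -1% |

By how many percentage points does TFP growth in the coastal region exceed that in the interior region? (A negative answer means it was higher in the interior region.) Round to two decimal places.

2.34 percentage points

Labor's share = 1 − 0.43 = 0.57.
The coastal region: TFP = 6 − 1.978 − 1.824 = 2.198%.
The interior region: TFP = -1.1 + 0.387 + 0.57 = -0.143%.
Difference = 2.198 − (-0.143) = 2.341 pp.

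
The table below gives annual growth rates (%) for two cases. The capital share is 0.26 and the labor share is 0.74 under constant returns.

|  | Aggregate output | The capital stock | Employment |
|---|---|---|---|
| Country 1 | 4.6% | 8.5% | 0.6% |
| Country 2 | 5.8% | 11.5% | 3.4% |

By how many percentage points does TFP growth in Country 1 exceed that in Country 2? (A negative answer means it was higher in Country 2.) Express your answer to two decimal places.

1.65 percentage points

Labor's share = 1 − 0.26 = 0.74.
Country 1: TFP = 4.6 − 2.21 − 0.444 = 1.946%.
Country 2: TFP = 5.8 − 2.99 − 2.516 = 0.294%.
Difference = 1.946 − (0.294) = 1.652 pp.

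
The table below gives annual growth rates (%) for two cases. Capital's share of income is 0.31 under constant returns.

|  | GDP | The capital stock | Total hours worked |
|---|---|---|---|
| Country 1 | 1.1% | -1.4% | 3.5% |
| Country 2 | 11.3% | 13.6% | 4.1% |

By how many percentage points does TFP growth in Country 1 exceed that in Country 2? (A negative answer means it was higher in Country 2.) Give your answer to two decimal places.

Labor's share = 1 − 0.31 = 0.69.
Country 1: TFP = 1.1 + 0.434 − 2.415 = -0.881%.
Country 2: TFP = 11.3 − 4.216 − 2.829 = 4.255%.
Difference = -0.881 − (4.255) = -5.136 pp.

-5.14 percentage points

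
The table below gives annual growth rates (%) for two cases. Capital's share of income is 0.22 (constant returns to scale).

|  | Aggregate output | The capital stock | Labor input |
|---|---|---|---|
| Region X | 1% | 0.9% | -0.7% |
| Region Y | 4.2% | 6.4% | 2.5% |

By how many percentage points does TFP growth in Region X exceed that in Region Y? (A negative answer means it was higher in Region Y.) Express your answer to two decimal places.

Labor's share = 1 − 0.22 = 0.78.
Region X: TFP = 1 − 0.198 + 0.546 = 1.348%.
Region Y: TFP = 4.2 − 1.408 − 1.95 = 0.842%.
Difference = 1.348 − (0.842) = 0.506 pp.

0.51 percentage points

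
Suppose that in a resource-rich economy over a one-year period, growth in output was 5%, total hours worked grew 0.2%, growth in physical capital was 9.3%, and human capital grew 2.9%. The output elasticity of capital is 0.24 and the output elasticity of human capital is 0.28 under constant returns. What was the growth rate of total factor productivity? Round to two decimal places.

Labor's share = 1 − 0.24 − 0.28 = 0.48.
Physical capital: 0.24 × 9.3 = 2.232 pp.
Human capital: 0.28 × 2.9 = 0.812 pp.
Total hours worked: 0.48 × 0.2 = 0.096 pp.
TFP growth = 5 − 3.14 = 1.86%.

Total factor productivity grew 1.86%.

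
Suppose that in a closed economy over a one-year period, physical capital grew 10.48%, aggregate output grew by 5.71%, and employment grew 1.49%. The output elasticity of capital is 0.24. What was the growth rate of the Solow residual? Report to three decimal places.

Labor's share = 1 − 0.24 = 0.76.
Physical capital: 0.24 × 10.48 = 2.5152 pp.
Employment: 0.76 × 1.49 = 1.1324 pp.
TFP growth = 5.71 − 3.6476 = 2.0624%.

The Solow residual growth was 2.062%.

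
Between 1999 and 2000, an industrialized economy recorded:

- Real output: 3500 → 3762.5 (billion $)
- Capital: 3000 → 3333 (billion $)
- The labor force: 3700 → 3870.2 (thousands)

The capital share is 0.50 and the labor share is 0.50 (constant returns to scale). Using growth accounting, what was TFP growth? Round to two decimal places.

-0.35%

Real output growth = (3762.5 − 3500) / 3500 = 7.5%.
Capital growth = (3333 − 3000) / 3000 = 11.1%.
The labor force growth = (3870.2 − 3700) / 3700 = 4.6%.
Labor's share = 1 − 0.5 = 0.5.
Capital: 0.5 × 11.1 = 5.55 pp.
The labor force: 0.5 × 4.6 = 2.3 pp.
TFP growth = 7.5 − 7.85 = -0.35%.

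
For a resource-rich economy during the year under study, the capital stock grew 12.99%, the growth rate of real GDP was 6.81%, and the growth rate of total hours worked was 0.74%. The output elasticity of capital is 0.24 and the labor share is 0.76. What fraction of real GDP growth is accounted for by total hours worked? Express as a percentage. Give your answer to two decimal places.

Labor's share = 1 − 0.24 = 0.76.
Total hours worked contributed 0.76 × 0.74 = 0.5624 pp.
Share of growth = 0.5624 / 6.81 × 100 = 8.2584%.

8.26%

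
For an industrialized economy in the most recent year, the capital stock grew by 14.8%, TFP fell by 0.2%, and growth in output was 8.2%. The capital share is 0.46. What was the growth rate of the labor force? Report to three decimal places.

2.948%

Labor's share = 1 − 0.46 = 0.54.
gY = gA + 0.46×14.8 + 0.54×g.
0.54×g = 8.2 + 0.2 − 6.808 = 1.592.
g = 1.592 / 0.54 = 2.94815%.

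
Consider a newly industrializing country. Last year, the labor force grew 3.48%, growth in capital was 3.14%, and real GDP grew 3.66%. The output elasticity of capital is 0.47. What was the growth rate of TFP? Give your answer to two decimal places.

Labor's share = 1 − 0.47 = 0.53.
Capital: 0.47 × 3.14 = 1.4758 pp.
The labor force: 0.53 × 3.48 = 1.8444 pp.
TFP growth = 3.66 − 3.3202 = 0.3398%.

0.34%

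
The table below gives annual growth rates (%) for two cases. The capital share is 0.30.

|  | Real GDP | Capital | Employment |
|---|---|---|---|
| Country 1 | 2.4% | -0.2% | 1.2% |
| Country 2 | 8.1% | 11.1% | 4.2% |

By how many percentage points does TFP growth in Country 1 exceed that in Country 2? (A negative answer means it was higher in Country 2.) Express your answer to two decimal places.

-0.21 percentage points

Labor's share = 1 − 0.3 = 0.7.
Country 1: TFP = 2.4 + 0.06 − 0.84 = 1.62%.
Country 2: TFP = 8.1 − 3.33 − 2.94 = 1.83%.
Difference = 1.62 − (1.83) = -0.21 pp.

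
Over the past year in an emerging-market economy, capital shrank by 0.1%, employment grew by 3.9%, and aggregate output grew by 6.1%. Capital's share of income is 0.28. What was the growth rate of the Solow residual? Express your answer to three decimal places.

Labor's share = 1 − 0.28 = 0.72.
Capital: 0.28 × (-0.1) = -0.028 pp.
Employment: 0.72 × 3.9 = 2.808 pp.
TFP growth = 6.1 − 2.78 = 3.32%.

The Solow residual growth was 3.320%.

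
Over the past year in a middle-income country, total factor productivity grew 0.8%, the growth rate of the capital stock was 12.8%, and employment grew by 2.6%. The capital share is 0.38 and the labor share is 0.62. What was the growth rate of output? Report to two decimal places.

Labor's share = 1 − 0.38 = 0.62.
The capital stock: 0.38 × 12.8 = 4.864 pp.
Employment: 0.62 × 2.6 = 1.612 pp.
Output growth = 0.8 + 6.476 = 7.276%.

7.28%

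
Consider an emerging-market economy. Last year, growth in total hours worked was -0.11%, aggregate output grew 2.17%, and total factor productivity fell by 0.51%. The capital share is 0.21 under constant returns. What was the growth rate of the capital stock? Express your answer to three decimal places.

13.176%

Labor's share = 1 − 0.21 = 0.79.
gY = gA + 0.79×(-0.11) + 0.21×g.
0.21×g = 2.17 + 0.51 + 0.0869 = 2.7669.
g = 2.7669 / 0.21 = 13.17571%.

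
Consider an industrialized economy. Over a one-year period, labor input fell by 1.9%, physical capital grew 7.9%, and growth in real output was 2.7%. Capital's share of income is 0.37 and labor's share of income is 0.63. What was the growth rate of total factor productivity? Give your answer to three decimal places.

Labor's share = 1 − 0.37 = 0.63.
Physical capital: 0.37 × 7.9 = 2.923 pp.
Labor input: 0.63 × (-1.9) = -1.197 pp.
TFP growth = 2.7 − 1.726 = 0.974%.

0.974%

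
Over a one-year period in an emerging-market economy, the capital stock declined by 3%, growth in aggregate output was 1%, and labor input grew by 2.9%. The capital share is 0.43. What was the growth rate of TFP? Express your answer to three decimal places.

0.637%

Labor's share = 1 − 0.43 = 0.57.
The capital stock: 0.43 × (-3) = -1.29 pp.
Labor input: 0.57 × 2.9 = 1.653 pp.
TFP growth = 1 − 0.363 = 0.637%.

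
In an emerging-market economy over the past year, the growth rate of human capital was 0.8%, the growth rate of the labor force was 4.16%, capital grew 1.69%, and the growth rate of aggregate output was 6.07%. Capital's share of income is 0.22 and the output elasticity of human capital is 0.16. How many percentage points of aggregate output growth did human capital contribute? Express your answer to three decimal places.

0.128

Contribution = share × growth = 0.16 × 0.8 = 0.128 pp.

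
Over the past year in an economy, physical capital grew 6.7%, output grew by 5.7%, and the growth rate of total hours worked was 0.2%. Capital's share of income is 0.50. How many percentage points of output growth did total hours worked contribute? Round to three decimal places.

0.100

Labor's share = 1 − 0.5 = 0.5.
Contribution = share × growth = 0.5 × 0.2 = 0.1 pp.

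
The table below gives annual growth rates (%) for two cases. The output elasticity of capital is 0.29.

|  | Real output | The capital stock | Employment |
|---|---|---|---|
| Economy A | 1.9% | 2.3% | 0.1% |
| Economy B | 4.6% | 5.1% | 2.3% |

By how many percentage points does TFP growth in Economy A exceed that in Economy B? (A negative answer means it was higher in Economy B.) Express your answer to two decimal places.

Labor's share = 1 − 0.29 = 0.71.
Economy A: TFP = 1.9 − 0.667 − 0.071 = 1.162%.
Economy B: TFP = 4.6 − 1.479 − 1.633 = 1.488%.
Difference = 1.162 − (1.488) = -0.326 pp.

-0.33 percentage points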